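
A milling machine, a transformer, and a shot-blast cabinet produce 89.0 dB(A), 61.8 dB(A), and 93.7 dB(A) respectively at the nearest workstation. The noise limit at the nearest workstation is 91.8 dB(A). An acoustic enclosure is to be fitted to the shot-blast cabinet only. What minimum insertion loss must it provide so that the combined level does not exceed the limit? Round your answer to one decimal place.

Everything except the shot-blast cabinet sums to 10^(89.0/10) + 10^(61.8/10) = 7.958e+08 in linear terms, 89.01 dB(A).
The limit corresponds to 10^(91.8/10) = 1.514e+09; subtracting the fixed part leaves 7.177e+08 for the shot-blast cabinet, i.e. 88.56 dB(A).
So the shot-blast cabinet must be reduced from 93.7 to 88.56 dB(A): IL = 5.14 dB.

5.1 dB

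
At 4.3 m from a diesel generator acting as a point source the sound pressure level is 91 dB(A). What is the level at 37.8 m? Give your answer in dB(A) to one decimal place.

Spherical spreading from a point source gives a 20·log₁₀(r₂/r₁) drop.
L₂ = 91 − 20·log₁₀(37.8/4.3) = 91 − 18.880 = 72.12 dB(A).

72.1 dB(A)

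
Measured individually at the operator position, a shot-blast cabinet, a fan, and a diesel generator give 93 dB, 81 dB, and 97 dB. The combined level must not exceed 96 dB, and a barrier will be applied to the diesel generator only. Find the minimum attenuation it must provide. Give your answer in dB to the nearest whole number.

The untreated sources together contribute 10^(93/10) + 10^(81/10) = 2.121e+09, i.e. 93.27 dB.
The limit corresponds to 10^(96/10) = 3.981e+09; subtracting the fixed part leaves 1.860e+09 for the diesel generator, i.e. 92.69 dB.
So the diesel generator must be reduced from 97 to 92.69 dB: IL = 4.31 dB.

4 dB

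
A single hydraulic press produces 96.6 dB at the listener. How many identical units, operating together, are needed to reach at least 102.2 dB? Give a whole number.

N identical sources give L₁ + 10·log₁₀ N, so require 10·log₁₀ N ≥ 102.2 − 96.6 = 5.6 dB.
N ≥ 10^(5.6/10) = 3.631, so N = 4.

4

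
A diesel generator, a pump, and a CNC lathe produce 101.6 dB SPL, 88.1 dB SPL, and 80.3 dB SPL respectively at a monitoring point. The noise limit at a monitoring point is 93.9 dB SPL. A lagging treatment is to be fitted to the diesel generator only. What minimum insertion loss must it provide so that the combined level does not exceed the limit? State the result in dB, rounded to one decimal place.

9.3 dB

Everything except the diesel generator sums to 10^(88.1/10) + 10^(80.3/10) = 7.528e+08 in linear terms, 88.77 dB SPL.
The limit corresponds to 10^(93.9/10) = 2.455e+09; subtracting the fixed part leaves 1.702e+09 for the diesel generator, i.e. 92.31 dB SPL.
Required insertion loss = 101.6 − 92.31 = 9.29 dB.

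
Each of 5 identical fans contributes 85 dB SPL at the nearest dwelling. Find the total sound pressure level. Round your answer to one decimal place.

92.0 dB SPL

L_total = L₁ + 10·log₁₀ N for N identical incoherent sources.
L_total = 85 + 10·log₁₀(5) = 85 + 6.990 = 91.99 dB SPL.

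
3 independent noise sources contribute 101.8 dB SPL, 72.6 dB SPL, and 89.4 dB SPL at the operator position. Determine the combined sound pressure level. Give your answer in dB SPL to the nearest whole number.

For uncorrelated sources the intensities add, so convert each level to linear form, sum, and take 10·log₁₀ of the total.
Σ 10^(L/10) = 10^(101.8/10) + 10^(72.6/10) + 10^(89.4/10) = 1.602e+10.
L_total = 10·log₁₀(1.602e+10) = 102.05 dB SPL.

102 dB SPL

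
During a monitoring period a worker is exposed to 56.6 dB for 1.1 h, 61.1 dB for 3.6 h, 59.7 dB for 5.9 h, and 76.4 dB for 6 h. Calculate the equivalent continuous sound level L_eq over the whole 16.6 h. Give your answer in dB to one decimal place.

Weight each interval's intensity by its duration and average over T = 16.6 h:
Σ tᵢ·10^(Lᵢ/10) = 1.1·10^(56.6/10) + 3.6·10^(61.1/10) + 5.9·10^(59.7/10) + 6·10^(76.4/10) = 2.726e+08.
L_eq = 10·log₁₀(2.726e+08/16.6) = 72.15 dB.

72.2 dB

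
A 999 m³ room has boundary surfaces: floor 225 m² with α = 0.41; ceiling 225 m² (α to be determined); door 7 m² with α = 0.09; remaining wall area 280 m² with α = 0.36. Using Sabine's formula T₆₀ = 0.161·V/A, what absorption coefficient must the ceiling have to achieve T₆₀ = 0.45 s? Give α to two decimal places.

From T₆₀ = 0.161·V/A, the target T₆₀ = 0.45 s needs A = 0.161·999/0.45 = 357.42 m².
Absorption from the other surfaces = 225·0.41 + 7·0.09 + 280·0.36 = 193.68 m², so the ceiling must supply 163.74 m² over 225 m².
α = 163.74/225 = 0.728.

0.73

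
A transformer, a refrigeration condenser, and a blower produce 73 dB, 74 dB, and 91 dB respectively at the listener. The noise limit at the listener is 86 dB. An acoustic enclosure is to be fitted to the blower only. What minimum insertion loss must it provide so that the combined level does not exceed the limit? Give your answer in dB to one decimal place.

5.5 dB

The untreated sources together contribute 10^(73/10) + 10^(74/10) = 4.507e+07, i.e. 76.54 dB.
The limit corresponds to 10^(86/10) = 3.981e+08; subtracting the fixed part leaves 3.530e+08 for the blower, i.e. 85.48 dB.
So the blower must be reduced from 91 to 85.48 dB: IL = 5.52 dB.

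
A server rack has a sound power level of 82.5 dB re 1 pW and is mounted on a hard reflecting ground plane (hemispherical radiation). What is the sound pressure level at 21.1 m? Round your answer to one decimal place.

L_p = L_w − 10·log₁₀(2π·r²) with r = 21.1 m.
2π·r² = 2797 m², 10·log₁₀ of that is 34.467 dB.
L_p = 82.5 − 34.467 = 48.03 dB.

48.0 dB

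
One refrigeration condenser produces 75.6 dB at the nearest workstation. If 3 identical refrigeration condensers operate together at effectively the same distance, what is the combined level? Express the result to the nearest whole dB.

80 dB

N identical incoherent sources raise the level by 10·log₁₀ N.
L_total = 75.6 + 10·log₁₀(3) = 75.6 + 4.771 = 80.37 dB.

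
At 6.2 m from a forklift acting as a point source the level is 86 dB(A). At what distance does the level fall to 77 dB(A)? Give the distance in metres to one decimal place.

The 9.0 dB drop corresponds to a distance ratio of 10^(9.0/20) for a point source.
r₂ = 6.2·10^((86−77)/20) = 6.2·10^(9.0/20) = 17.47 m.

17.5 m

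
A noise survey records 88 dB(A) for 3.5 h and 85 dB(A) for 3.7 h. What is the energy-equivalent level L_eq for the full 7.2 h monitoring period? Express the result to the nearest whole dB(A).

87 dB(A)

The energy average is taken in the linear domain: L_eq = 10·log₁₀[(Σ tᵢ·10^(Lᵢ/10))/T], T = 7.2 h.
Σ tᵢ·10^(Lᵢ/10) = 3.5·10^(88/10) + 3.7·10^(85/10) = 3.378e+09.
L_eq = 10·log₁₀(3.378e+09/7.2) = 86.71 dB(A).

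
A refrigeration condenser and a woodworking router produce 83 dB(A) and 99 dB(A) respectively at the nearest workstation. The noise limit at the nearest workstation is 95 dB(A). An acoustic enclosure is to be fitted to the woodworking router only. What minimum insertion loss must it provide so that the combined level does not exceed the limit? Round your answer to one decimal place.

Everything except the woodworking router sums to 10^(83/10) = 1.995e+08 in linear terms, 83.00 dB(A).
The limit corresponds to 10^(95/10) = 3.162e+09; subtracting the fixed part leaves 2.963e+09 for the woodworking router, i.e. 94.72 dB(A).
Required insertion loss = 99 − 94.72 = 4.28 dB.

4.3 dB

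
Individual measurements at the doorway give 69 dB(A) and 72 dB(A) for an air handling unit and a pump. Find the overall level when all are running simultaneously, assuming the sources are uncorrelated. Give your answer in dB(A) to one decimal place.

73.8 dB(A)

For uncorrelated sources the intensities add, so convert each level to linear form, sum, and take 10·log₁₀ of the total.
Σ 10^(L/10) = 10^(69/10) + 10^(72/10) = 2.379e+07.
L_total = 10·log₁₀(2.379e+07) = 73.76 dB(A).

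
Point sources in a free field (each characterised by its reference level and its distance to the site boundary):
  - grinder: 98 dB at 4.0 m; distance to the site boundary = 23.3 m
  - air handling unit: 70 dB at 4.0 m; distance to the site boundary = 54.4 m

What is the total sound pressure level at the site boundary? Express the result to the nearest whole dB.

83 dB

Propagate each source to the receiver with L = L_ref − 20·log₁₀(r/r_ref), then add intensities.
grinder: 98 − 20·log₁₀(23.3/4.0) = 98 − 15.31 = 82.69 dB.
air handling unit: 70 − 20·log₁₀(54.4/4.0) = 70 − 22.67 = 47.33 dB.
Σ 10^(L/10) = 1.860e+08 → L_total = 10·log₁₀(1.860e+08) = 82.70 dB.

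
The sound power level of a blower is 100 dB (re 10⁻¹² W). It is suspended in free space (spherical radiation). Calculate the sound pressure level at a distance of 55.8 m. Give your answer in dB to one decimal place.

Free-field spherical radiation: L_p = L_w − 10·log₁₀(4π·r²), r = 55.8 m.
4π·r² = 3.913e+04 m², 10·log₁₀ of that is 45.925 dB.
L_p = 100 − 45.925 = 54.08 dB.

54.1 dB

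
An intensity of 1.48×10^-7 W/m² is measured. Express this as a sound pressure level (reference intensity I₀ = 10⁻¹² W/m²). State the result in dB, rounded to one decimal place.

51.7 dB

Dividing by I₀ shifts the exponent by 12: I/I₀ = 1.48×10^5.
L = 10·(0.1703 + 5) = 51.70 dB.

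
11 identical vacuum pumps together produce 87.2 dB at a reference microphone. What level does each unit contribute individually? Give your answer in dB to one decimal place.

11 equal contributions raise the level by 10·log₁₀ 11 = 10.414 dB, so each unit alone gives 87.2 − 10.414.

76.8 dB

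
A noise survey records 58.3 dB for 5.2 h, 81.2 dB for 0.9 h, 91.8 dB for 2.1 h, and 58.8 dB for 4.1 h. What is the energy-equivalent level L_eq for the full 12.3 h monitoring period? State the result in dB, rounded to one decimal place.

L_eq = 10·log₁₀[(1/T)·Σ tᵢ·10^(Lᵢ/10)] with T = 12.3 h.
Σ tᵢ·10^(Lᵢ/10) = 5.2·10^(58.3/10) + 0.9·10^(81.2/10) + 2.1·10^(91.8/10) + 4.1·10^(58.8/10) = 3.304e+09.
L_eq = 10·log₁₀(3.304e+09/12.3) = 84.29 dB.

84.3 dB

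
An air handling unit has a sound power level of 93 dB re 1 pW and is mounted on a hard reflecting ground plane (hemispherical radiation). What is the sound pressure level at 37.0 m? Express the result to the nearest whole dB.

L_p = L_w − 10·log₁₀(2π·r²) with r = 37.0 m.
2π·r² = 8602 m², 10·log₁₀ of that is 39.346 dB.
L_p = 93 − 39.346 = 53.65 dB.

54 dB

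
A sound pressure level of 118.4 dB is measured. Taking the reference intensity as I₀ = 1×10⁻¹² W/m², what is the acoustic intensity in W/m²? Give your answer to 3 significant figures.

0.692 W/m²

L = 10·log₁₀(I/I₀) ⇒ I = I₀·10^(L/10) = 10⁻¹² × 10^11.84.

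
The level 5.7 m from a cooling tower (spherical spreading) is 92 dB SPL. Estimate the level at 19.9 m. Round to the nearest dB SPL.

81 dB SPL

Point-source attenuation: ΔL = 20·log₁₀(r₂/r₁) = 20·log₁₀(19.9/5.7) = 10.860 dB.
L₂ = 92 − 20·log₁₀(19.9/5.7) = 92 − 10.860 = 81.14 dB SPL.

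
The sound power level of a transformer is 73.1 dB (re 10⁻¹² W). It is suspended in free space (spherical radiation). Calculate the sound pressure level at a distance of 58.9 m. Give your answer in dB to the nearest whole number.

Free-field spherical radiation: L_p = L_w − 10·log₁₀(4π·r²), r = 58.9 m.
4π·r² = 4.36e+04 m², 10·log₁₀ of that is 46.394 dB.
L_p = 73.1 − 46.394 = 26.71 dB.

27 dB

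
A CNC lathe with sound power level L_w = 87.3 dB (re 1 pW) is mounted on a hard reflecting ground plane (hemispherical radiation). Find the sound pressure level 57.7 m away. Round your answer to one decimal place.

44.1 dB

The power spreads over a hemisphere of area 2π·r², so L_p = L_w − 10·log₁₀(2π·r²).
2π·r² = 2.092e+04 m², 10·log₁₀ of that is 43.205 dB.
L_p = 87.3 − 43.205 = 44.09 dB.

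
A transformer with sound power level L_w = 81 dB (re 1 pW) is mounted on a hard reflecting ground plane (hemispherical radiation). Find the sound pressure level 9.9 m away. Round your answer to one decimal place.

Free-field hemispherical radiation: L_p = L_w − 10·log₁₀(2π·r²), r = 9.9 m.
2π·r² = 615.8 m², 10·log₁₀ of that is 27.895 dB.
L_p = 81 − 27.895 = 53.11 dB.

53.1 dB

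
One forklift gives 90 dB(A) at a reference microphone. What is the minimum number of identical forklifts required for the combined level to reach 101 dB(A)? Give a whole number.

N identical sources give L₁ + 10·log₁₀ N, so require 10·log₁₀ N ≥ 101 − 90 = 11.0 dB.
N ≥ 10^(11.0/10) = 12.589, so N = 13.

13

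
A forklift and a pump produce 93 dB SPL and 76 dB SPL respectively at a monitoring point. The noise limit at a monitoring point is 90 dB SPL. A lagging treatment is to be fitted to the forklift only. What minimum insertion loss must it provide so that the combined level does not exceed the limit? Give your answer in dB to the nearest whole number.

3 dB

Everything except the forklift sums to 10^(76/10) = 3.981e+07 in linear terms, 76.00 dB SPL.
The limit corresponds to 10^(90/10) = 1.000e+09; subtracting the fixed part leaves 9.602e+08 for the forklift, i.e. 89.82 dB SPL.
So the forklift must be reduced from 93 to 89.82 dB SPL: IL = 3.18 dB.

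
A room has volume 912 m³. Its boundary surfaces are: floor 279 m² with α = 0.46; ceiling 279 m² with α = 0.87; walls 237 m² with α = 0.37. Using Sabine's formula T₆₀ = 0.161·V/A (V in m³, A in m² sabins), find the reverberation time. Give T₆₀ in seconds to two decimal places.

Total absorption A = 279·0.46 + 279·0.87 + 237·0.37 = 458.76 m² sabins.
T₆₀ = 0.161 × 912 / 458.76 = 0.320 s.

0.32 s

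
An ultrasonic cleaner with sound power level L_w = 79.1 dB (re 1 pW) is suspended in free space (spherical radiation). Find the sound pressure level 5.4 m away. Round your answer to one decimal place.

53.5 dB

Free-field spherical radiation: L_p = L_w − 10·log₁₀(4π·r²), r = 5.4 m.
4π·r² = 366.4 m², 10·log₁₀ of that is 25.640 dB.
L_p = 79.1 − 25.640 = 53.46 dB.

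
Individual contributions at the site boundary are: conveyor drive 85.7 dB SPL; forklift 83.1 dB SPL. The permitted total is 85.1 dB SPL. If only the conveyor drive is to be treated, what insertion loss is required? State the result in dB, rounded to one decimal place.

The untreated sources together contribute 10^(83.1/10) = 2.042e+08, i.e. 83.10 dB SPL.
The limit corresponds to 10^(85.1/10) = 3.236e+08; subtracting the fixed part leaves 1.194e+08 for the conveyor drive, i.e. 80.77 dB SPL.
So the conveyor drive must be reduced from 85.7 to 80.77 dB SPL: IL = 4.93 dB.

4.9 dB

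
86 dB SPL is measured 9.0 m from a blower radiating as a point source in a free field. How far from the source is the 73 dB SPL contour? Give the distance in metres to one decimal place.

40.2 m

Point-source spreading drops the level by 20·log₁₀(r₂/r₁); inverting, r₂/r₁ = 10^(ΔL/20).
r₂ = 9.0·10^((86−73)/20) = 9.0·10^(13.0/20) = 40.20 m.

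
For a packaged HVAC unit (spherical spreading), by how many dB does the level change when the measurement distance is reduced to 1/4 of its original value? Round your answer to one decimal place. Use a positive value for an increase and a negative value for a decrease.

A point source loses 6 dB per doubling of distance; generally ΔL = −20·log₁₀(r₂/r₁).
ΔL = −20·log₁₀(0.25) = +12.04 dB.

+12.0 dB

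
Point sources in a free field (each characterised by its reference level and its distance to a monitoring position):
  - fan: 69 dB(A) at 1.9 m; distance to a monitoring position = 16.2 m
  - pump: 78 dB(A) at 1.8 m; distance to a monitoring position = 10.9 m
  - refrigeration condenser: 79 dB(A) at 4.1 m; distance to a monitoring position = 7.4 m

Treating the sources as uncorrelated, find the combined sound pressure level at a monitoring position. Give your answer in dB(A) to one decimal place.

74.2 dB(A)

Apply inverse-square spreading to bring every level to the receiver, then sum 10^(L/10).
fan: 69 − 20·log₁₀(16.2/1.9) = 69 − 18.62 = 50.38 dB(A).
pump: 78 − 20·log₁₀(10.9/1.8) = 78 − 15.64 = 62.36 dB(A).
refrigeration condenser: 79 − 20·log₁₀(7.4/4.1) = 79 − 5.13 = 73.87 dB(A).
Σ 10^(L/10) = 2.621e+07 → L_total = 10·log₁₀(2.621e+07) = 74.19 dB(A).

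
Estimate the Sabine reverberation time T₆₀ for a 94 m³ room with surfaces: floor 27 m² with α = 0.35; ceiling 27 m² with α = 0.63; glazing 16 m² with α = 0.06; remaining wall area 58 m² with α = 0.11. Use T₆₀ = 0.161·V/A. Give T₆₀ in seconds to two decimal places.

A = Σ Sᵢαᵢ = 27·0.35 + 27·0.63 + 16·0.06 + 58·0.11 = 33.80 m².
T₆₀ = 0.161·V/A = 0.161·94/33.80 = 0.448 s.

0.45 s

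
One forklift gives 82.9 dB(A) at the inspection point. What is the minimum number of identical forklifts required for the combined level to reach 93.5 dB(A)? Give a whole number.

12

Need L₁ + 10·log₁₀ N ≥ 93.5, i.e. log₁₀ N ≥ 1.06.
N ≥ 10^(10.6/10) = 11.482, so N = 12.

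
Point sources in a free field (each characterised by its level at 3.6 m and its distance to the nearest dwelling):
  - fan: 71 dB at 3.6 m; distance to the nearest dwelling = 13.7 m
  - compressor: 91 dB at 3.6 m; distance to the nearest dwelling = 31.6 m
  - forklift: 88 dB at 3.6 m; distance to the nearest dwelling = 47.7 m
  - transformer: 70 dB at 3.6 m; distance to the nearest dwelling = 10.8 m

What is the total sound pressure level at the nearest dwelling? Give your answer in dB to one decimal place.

Propagate each source to the receiver with L = L_ref − 20·log₁₀(r/r_ref), then add intensities.
fan: 71 − 20·log₁₀(13.7/3.6) = 71 − 11.61 = 59.39 dB.
compressor: 91 − 20·log₁₀(31.6/3.6) = 91 − 18.87 = 72.13 dB.
forklift: 88 − 20·log₁₀(47.7/3.6) = 88 − 22.44 = 65.56 dB.
transformer: 70 − 20·log₁₀(10.8/3.6) = 70 − 9.54 = 60.46 dB.
Σ 10^(L/10) = 2.191e+07 → L_total = 10·log₁₀(2.191e+07) = 73.41 dB.

73.4 dB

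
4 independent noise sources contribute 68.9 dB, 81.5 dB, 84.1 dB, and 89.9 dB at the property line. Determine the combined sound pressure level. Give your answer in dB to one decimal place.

Incoherent sources combine by intensity addition: L_total = 10·log₁₀(Σ 10^(L_i/10)).
Σ 10^(L/10) = 10^(68.9/10) + 10^(81.5/10) + 10^(84.1/10) + 10^(89.9/10) = 1.383e+09.
L_total = 10·log₁₀(1.383e+09) = 91.41 dB.

91.4 dB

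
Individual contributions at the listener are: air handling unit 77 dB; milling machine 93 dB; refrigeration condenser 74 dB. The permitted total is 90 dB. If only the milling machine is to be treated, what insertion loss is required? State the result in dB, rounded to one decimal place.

Everything except the milling machine sums to 10^(77/10) + 10^(74/10) = 7.524e+07 in linear terms, 78.76 dB.
The limit corresponds to 10^(90/10) = 1.000e+09; subtracting the fixed part leaves 9.248e+08 for the milling machine, i.e. 89.66 dB.
Required insertion loss = 93 − 89.66 = 3.34 dB.

3.3 dB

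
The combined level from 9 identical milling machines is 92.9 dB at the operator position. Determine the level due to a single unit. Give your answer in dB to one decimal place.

83.4 dB

For N identical incoherent sources L_total = L₁ + 10·log₁₀ N, so L₁ = 92.9 − 10·log₁₀(9) = 92.9 − 9.542.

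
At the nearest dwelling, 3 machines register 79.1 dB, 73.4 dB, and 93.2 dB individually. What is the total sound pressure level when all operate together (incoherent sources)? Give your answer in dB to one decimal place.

93.4 dB

For uncorrelated sources the intensities add, so convert each level to linear form, sum, and take 10·log₁₀ of the total.
Σ 10^(L/10) = 10^(79.1/10) + 10^(73.4/10) + 10^(93.2/10) = 2.192e+09.
L_total = 10·log₁₀(2.192e+09) = 93.41 dB.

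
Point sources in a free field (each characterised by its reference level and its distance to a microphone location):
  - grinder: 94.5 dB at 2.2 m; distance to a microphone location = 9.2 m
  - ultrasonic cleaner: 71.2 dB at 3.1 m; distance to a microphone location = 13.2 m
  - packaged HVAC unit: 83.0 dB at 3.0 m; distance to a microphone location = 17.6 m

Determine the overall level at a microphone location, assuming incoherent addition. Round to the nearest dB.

First find each source's level at the receiver (point-source: −20·log₁₀(r/r_ref)), then combine on an intensity basis.
grinder: 94.5 − 20·log₁₀(9.2/2.2) = 94.5 − 12.43 = 82.07 dB.
ultrasonic cleaner: 71.2 − 20·log₁₀(13.2/3.1) = 71.2 − 12.58 = 58.62 dB.
packaged HVAC unit: 83.0 − 20·log₁₀(17.6/3.0) = 83.0 − 15.37 = 67.63 dB.
Σ 10^(L/10) = 1.677e+08 → L_total = 10·log₁₀(1.677e+08) = 82.25 dB.

82 dB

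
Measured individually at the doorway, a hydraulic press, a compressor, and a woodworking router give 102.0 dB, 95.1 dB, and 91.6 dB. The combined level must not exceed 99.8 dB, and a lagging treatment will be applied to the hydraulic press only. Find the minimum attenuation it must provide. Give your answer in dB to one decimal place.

Everything except the hydraulic press sums to 10^(95.1/10) + 10^(91.6/10) = 4.681e+09 in linear terms, 96.70 dB.
To meet 99.8 dB overall, the treated hydraulic press may contribute at most 10^(99.8/10) − 4.681e+09 = 4.869e+09, i.e. 96.87 dB.
Required insertion loss = 102.0 − 96.87 = 5.13 dB.

5.1 dB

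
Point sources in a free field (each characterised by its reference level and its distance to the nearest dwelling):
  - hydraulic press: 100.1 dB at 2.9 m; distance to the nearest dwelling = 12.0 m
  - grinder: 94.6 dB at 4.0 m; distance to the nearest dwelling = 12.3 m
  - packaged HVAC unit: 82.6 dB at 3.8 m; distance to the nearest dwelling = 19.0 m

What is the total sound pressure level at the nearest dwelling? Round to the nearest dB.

90 dB

First find each source's level at the receiver (point-source: −20·log₁₀(r/r_ref)), then combine on an intensity basis.
hydraulic press: 100.1 − 20·log₁₀(12.0/2.9) = 100.1 − 12.34 = 87.76 dB.
grinder: 94.6 − 20·log₁₀(12.3/4.0) = 94.6 − 9.76 = 84.84 dB.
packaged HVAC unit: 82.6 − 20·log₁₀(19.0/3.8) = 82.6 − 13.98 = 68.62 dB.
Σ 10^(L/10) = 9.099e+08 → L_total = 10·log₁₀(9.099e+08) = 89.59 dB.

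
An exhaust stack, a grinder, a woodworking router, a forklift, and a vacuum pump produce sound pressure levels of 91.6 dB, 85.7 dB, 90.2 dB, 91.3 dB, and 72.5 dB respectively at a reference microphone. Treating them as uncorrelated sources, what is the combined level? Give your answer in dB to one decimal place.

96.3 dB

Incoherent sources combine by intensity addition: L_total = 10·log₁₀(Σ 10^(L_i/10)).
Σ 10^(L/10) = 10^(91.6/10) + 10^(85.7/10) + 10^(90.2/10) + 10^(91.3/10) + 10^(72.5/10) = 4.231e+09.
L_total = 10·log₁₀(4.231e+09) = 96.26 dB.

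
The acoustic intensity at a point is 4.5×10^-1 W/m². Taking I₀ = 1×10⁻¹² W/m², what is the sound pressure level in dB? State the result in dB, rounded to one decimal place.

116.5 dB

L = 10·log₁₀(I/I₀) = 10·log₁₀(4.5×10^-1/10⁻¹²) = 10·log₁₀(4.5×10^11).
L = 10·(0.6532 + 11) = 116.53 dB.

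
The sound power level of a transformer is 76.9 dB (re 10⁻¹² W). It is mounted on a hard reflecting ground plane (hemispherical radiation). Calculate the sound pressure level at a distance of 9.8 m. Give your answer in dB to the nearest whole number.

The power spreads over a hemisphere of area 2π·r², so L_p = L_w − 10·log₁₀(2π·r²).
2π·r² = 603.4 m², 10·log₁₀ of that is 27.806 dB.
L_p = 76.9 − 27.806 = 49.09 dB.

49 dB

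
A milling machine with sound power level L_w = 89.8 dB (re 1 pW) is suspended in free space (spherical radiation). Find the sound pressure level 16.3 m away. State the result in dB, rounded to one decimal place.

54.6 dB

The power spreads over a sphere of area 4π·r², so L_p = L_w − 10·log₁₀(4π·r²).
4π·r² = 3339 m², 10·log₁₀ of that is 35.236 dB.
L_p = 89.8 − 35.236 = 54.56 dB.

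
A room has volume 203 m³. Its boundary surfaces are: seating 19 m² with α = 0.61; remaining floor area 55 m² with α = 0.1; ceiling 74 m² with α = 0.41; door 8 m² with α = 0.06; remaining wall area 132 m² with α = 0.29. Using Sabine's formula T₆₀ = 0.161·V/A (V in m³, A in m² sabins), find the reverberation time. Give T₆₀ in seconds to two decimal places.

0.38 s

A = Σ Sᵢαᵢ = 19·0.61 + 55·0.1 + 74·0.41 + 8·0.06 + 132·0.29 = 86.19 m².
T₆₀ = 0.161 × 203 / 86.19 = 0.379 s.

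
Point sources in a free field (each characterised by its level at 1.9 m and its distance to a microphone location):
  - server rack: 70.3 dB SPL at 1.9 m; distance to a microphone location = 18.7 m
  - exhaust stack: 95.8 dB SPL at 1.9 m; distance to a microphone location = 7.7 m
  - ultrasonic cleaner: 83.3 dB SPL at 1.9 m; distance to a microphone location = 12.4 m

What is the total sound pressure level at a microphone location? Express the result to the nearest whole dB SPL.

Apply inverse-square spreading to bring every level to the receiver, then sum 10^(L/10).
server rack: 70.3 − 20·log₁₀(18.7/1.9) = 70.3 − 19.86 = 50.44 dB SPL.
exhaust stack: 95.8 − 20·log₁₀(7.7/1.9) = 95.8 − 12.15 = 83.65 dB SPL.
ultrasonic cleaner: 83.3 − 20·log₁₀(12.4/1.9) = 83.3 − 16.29 = 67.01 dB SPL.
Σ 10^(L/10) = 2.366e+08 → L_total = 10·log₁₀(2.366e+08) = 83.74 dB SPL.

84 dB SPL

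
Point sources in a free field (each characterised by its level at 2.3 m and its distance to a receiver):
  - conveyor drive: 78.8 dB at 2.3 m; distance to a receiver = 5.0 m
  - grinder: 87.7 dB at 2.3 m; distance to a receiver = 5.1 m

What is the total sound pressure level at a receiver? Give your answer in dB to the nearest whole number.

81 dB

Propagate each source to the receiver with L = L_ref − 20·log₁₀(r/r_ref), then add intensities.
conveyor drive: 78.8 − 20·log₁₀(5.0/2.3) = 78.8 − 6.74 = 72.06 dB.
grinder: 87.7 − 20·log₁₀(5.1/2.3) = 87.7 − 6.92 = 80.78 dB.
Σ 10^(L/10) = 1.358e+08 → L_total = 10·log₁₀(1.358e+08) = 81.33 dB.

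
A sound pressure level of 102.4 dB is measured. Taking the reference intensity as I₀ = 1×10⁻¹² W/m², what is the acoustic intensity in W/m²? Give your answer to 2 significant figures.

0.017 W/m²

L = 10·log₁₀(I/I₀) ⇒ I = I₀·10^(L/10) = 10⁻¹² × 10^10.24.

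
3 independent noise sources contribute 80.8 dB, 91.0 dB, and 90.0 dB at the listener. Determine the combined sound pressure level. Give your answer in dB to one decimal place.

For uncorrelated sources the intensities add, so convert each level to linear form, sum, and take 10·log₁₀ of the total.
Σ 10^(L/10) = 10^(80.8/10) + 10^(91.0/10) + 10^(90.0/10) = 2.379e+09.
L_total = 10·log₁₀(2.379e+09) = 93.76 dB.

93.8 dB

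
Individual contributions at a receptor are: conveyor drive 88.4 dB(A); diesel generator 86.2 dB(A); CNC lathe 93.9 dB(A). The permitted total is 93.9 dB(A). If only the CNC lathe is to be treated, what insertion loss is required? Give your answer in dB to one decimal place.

Fixed contribution from the other sources: Σ 10^(L/10) = 10^(88.4/10) + 10^(86.2/10) = 1.109e+09 (90.45 dB(A)).
The limit corresponds to 10^(93.9/10) = 2.455e+09; subtracting the fixed part leaves 1.346e+09 for the CNC lathe, i.e. 91.29 dB(A).
Required insertion loss = 93.9 − 91.29 = 2.61 dB.

2.6 dB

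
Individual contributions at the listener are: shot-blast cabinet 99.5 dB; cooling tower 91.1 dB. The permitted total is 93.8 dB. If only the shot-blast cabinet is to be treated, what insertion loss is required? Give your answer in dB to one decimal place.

9.0 dB

The untreated sources together contribute 10^(91.1/10) = 1.288e+09, i.e. 91.10 dB.
The limit corresponds to 10^(93.8/10) = 2.399e+09; subtracting the fixed part leaves 1.111e+09 for the shot-blast cabinet, i.e. 90.46 dB.
So the shot-blast cabinet must be reduced from 99.5 to 90.46 dB: IL = 9.04 dB.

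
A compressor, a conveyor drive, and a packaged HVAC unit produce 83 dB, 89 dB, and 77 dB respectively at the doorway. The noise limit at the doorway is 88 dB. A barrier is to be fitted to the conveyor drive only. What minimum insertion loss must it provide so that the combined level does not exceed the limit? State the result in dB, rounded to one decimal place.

Everything except the conveyor drive sums to 10^(83/10) + 10^(77/10) = 2.496e+08 in linear terms, 83.97 dB.
The limit corresponds to 10^(88/10) = 6.310e+08; subtracting the fixed part leaves 3.813e+08 for the conveyor drive, i.e. 85.81 dB.
So the conveyor drive must be reduced from 89 to 85.81 dB: IL = 3.19 dB.

3.2 dB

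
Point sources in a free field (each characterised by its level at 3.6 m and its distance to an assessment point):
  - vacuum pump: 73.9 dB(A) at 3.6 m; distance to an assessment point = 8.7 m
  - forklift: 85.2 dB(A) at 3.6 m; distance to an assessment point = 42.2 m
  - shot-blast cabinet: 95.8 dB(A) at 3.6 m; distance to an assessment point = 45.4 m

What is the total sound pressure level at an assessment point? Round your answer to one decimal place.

74.8 dB(A)

First find each source's level at the receiver (point-source: −20·log₁₀(r/r_ref)), then combine on an intensity basis.
vacuum pump: 73.9 − 20·log₁₀(8.7/3.6) = 73.9 − 7.66 = 66.24 dB(A).
forklift: 85.2 − 20·log₁₀(42.2/3.6) = 85.2 − 21.38 = 63.82 dB(A).
shot-blast cabinet: 95.8 − 20·log₁₀(45.4/3.6) = 95.8 − 22.02 = 73.78 dB(A).
Σ 10^(L/10) = 3.052e+07 → L_total = 10·log₁₀(3.052e+07) = 74.85 dB(A).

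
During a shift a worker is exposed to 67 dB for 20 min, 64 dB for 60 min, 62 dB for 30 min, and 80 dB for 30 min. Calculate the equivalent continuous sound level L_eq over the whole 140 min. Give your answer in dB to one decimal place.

73.7 dB

Weight each interval's intensity by its duration and average over T = 140 min:
Σ tᵢ·10^(Lᵢ/10) = 20·10^(67/10) + 60·10^(64/10) + 30·10^(62/10) + 30·10^(80/10) = 3.298e+09.
L_eq = 10·log₁₀(3.298e+09/140) = 73.72 dB.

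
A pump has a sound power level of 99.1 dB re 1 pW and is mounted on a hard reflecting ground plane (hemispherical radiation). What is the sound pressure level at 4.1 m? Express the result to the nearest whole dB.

79 dB

Free-field hemispherical radiation: L_p = L_w − 10·log₁₀(2π·r²), r = 4.1 m.
2π·r² = 105.6 m², 10·log₁₀ of that is 20.237 dB.
L_p = 99.1 − 20.237 = 78.86 dB.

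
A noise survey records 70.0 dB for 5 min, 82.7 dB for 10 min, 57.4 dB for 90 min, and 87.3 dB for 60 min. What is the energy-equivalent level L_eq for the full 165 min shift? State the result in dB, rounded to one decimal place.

83.2 dB

L_eq = 10·log₁₀[(1/T)·Σ tᵢ·10^(Lᵢ/10)] with T = 165 min.
Σ tᵢ·10^(Lᵢ/10) = 5·10^(70.0/10) + 10·10^(82.7/10) + 90·10^(57.4/10) + 60·10^(87.3/10) = 3.418e+10.
L_eq = 10·log₁₀(3.418e+10/165) = 83.16 dB.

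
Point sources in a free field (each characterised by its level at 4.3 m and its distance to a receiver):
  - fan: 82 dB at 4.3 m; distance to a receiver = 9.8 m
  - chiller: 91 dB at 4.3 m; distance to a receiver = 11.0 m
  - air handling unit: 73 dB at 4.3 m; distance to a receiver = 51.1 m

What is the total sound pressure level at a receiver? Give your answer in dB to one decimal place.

Propagate each source to the receiver with L = L_ref − 20·log₁₀(r/r_ref), then add intensities.
fan: 82 − 20·log₁₀(9.8/4.3) = 82 − 7.16 = 74.84 dB.
chiller: 91 − 20·log₁₀(11.0/4.3) = 91 − 8.16 = 82.84 dB.
air handling unit: 73 − 20·log₁₀(51.1/4.3) = 73 − 21.50 = 51.50 dB.
Σ 10^(L/10) = 2.230e+08 → L_total = 10·log₁₀(2.230e+08) = 83.48 dB.

83.5 dB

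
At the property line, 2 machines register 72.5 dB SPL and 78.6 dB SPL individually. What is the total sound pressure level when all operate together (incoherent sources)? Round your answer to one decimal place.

79.6 dB SPL

Incoherent sources combine by intensity addition: L_total = 10·log₁₀(Σ 10^(L_i/10)).
Σ 10^(L/10) = 10^(72.5/10) + 10^(78.6/10) = 9.023e+07.
L_total = 10·log₁₀(9.023e+07) = 79.55 dB SPL.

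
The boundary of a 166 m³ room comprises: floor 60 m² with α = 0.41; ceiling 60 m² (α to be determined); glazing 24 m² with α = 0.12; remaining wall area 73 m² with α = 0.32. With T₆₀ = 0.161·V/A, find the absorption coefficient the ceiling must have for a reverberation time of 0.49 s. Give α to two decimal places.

0.06

A = 0.161·V/T₆₀ = 0.161·166/0.49 = 54.54 m² sabins.
Absorption from the other surfaces = 60·0.41 + 24·0.12 + 73·0.32 = 50.84 m², so the ceiling must supply 3.70 m² over 60 m².
α = 3.70/60 = 0.062.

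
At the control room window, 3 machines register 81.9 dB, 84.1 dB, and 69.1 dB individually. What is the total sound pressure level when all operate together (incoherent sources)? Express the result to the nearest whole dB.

86 dB

For uncorrelated sources the intensities add, so convert each level to linear form, sum, and take 10·log₁₀ of the total.
Σ 10^(L/10) = 10^(81.9/10) + 10^(84.1/10) + 10^(69.1/10) = 4.200e+08.
L_total = 10·log₁₀(4.200e+08) = 86.23 dB.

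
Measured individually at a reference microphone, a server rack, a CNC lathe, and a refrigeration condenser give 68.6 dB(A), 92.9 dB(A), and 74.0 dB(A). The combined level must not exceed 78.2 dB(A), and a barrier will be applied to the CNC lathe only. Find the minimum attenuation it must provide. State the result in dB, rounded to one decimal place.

The untreated sources together contribute 10^(68.6/10) + 10^(74.0/10) = 3.236e+07, i.e. 75.10 dB(A).
The limit corresponds to 10^(78.2/10) = 6.607e+07; subtracting the fixed part leaves 3.371e+07 for the CNC lathe, i.e. 75.28 dB(A).
Required insertion loss = 92.9 − 75.28 = 17.62 dB.

17.6 dB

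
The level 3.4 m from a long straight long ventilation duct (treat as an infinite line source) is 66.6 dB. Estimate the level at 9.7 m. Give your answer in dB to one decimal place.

62.0 dB

For a line source, L₂ = L₁ − 10·log₁₀(r₂/r₁).
L₂ = 66.6 − 10·log₁₀(9.7/3.4) = 66.6 − 4.553 = 62.05 dB.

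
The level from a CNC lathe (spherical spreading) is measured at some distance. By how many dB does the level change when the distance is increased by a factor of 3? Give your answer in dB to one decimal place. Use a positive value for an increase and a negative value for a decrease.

-9.5 dB

A point source loses 6 dB per doubling of distance; generally ΔL = −20·log₁₀(r₂/r₁).
ΔL = −20·log₁₀(3) = -9.54 dB.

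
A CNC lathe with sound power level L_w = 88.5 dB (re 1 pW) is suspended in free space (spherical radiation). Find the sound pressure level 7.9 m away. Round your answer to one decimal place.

L_p = L_w − 10·log₁₀(4π·r²) with r = 7.9 m.
4π·r² = 784.3 m², 10·log₁₀ of that is 28.945 dB.
L_p = 88.5 − 28.945 = 59.56 dB.

59.6 dB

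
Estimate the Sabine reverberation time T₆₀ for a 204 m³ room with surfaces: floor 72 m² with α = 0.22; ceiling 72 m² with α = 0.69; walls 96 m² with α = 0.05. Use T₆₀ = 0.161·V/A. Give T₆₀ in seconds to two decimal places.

Total absorption A = 72·0.22 + 72·0.69 + 96·0.05 = 70.32 m² sabins.
T₆₀ = 0.161 × 204 / 70.32 = 0.467 s.

0.47 s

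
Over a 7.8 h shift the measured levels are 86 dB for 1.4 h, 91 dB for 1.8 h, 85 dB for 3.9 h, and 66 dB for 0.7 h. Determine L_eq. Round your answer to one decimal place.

87.2 dB

Weight each interval's intensity by its duration and average over T = 7.8 h:
Σ tᵢ·10^(Lᵢ/10) = 1.4·10^(86/10) + 1.8·10^(91/10) + 3.9·10^(85/10) + 0.7·10^(66/10) = 4.059e+09.
L_eq = 10·log₁₀(4.059e+09/7.8) = 87.16 dB.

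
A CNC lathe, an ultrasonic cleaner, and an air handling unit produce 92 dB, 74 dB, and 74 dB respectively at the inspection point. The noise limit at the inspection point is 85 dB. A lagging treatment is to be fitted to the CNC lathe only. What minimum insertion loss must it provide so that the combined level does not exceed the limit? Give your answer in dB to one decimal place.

Fixed contribution from the other sources: Σ 10^(L/10) = 10^(74/10) + 10^(74/10) = 5.024e+07 (77.01 dB).
The limit corresponds to 10^(85/10) = 3.162e+08; subtracting the fixed part leaves 2.660e+08 for the CNC lathe, i.e. 84.25 dB.
Required insertion loss = 92 − 84.25 = 7.75 dB.

7.8 dB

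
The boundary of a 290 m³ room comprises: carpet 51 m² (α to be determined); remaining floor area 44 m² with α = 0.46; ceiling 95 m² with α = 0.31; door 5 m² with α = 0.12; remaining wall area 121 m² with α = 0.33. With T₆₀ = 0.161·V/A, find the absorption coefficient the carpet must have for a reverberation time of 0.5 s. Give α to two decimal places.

Required total absorption A = 0.161·290/0.5 = 93.38 m².
Absorption from the other surfaces = 44·0.46 + 95·0.31 + 5·0.12 + 121·0.33 = 90.22 m², so the carpet must supply 3.16 m² over 51 m².
α = 3.16/51 = 0.062.

0.06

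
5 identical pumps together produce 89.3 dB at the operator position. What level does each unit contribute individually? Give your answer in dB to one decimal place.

82.3 dB

For N identical incoherent sources L_total = L₁ + 10·log₁₀ N, so L₁ = 89.3 − 10·log₁₀(5) = 89.3 − 6.990.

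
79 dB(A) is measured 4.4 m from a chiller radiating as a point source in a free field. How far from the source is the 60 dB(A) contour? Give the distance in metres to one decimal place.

39.2 m

Point-source spreading drops the level by 20·log₁₀(r₂/r₁); inverting, r₂/r₁ = 10^(ΔL/20).
r₂ = 4.4·10^((79−60)/20) = 4.4·10^(19.0/20) = 39.22 m.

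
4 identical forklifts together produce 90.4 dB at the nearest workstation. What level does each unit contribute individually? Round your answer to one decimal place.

84.4 dB

For N identical incoherent sources L_total = L₁ + 10·log₁₀ N, so L₁ = 90.4 − 10·log₁₀(4) = 90.4 − 6.021.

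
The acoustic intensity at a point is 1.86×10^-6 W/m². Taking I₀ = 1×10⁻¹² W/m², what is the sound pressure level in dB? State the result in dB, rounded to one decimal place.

L = 10·log₁₀(I/I₀) = 10·log₁₀(1.86×10^-6/10⁻¹²) = 10·log₁₀(1.86×10^6).
L = 10·(0.2695 + 6) = 62.70 dB.

62.7 dB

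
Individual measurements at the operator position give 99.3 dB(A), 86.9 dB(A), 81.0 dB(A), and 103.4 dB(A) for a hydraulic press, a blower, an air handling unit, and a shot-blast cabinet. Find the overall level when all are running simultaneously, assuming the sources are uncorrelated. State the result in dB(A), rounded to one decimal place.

Incoherent sources combine by intensity addition: L_total = 10·log₁₀(Σ 10^(L_i/10)).
Σ 10^(L/10) = 10^(99.3/10) + 10^(86.9/10) + 10^(81.0/10) + 10^(103.4/10) = 3.100e+10.
L_total = 10·log₁₀(3.100e+10) = 104.91 dB(A).

104.9 dB(A)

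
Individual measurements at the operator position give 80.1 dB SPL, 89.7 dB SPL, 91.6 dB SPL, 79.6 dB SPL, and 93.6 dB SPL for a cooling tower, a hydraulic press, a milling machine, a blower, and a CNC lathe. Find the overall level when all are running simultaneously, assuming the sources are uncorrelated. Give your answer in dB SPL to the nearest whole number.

97 dB SPL

Incoherent sources combine by intensity addition: L_total = 10·log₁₀(Σ 10^(L_i/10)).
Σ 10^(L/10) = 10^(80.1/10) + 10^(89.7/10) + 10^(91.6/10) + 10^(79.6/10) + 10^(93.6/10) = 4.863e+09.
L_total = 10·log₁₀(4.863e+09) = 96.87 dB SPL.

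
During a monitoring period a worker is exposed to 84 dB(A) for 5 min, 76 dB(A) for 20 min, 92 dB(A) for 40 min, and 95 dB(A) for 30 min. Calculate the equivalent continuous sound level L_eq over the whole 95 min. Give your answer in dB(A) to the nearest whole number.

The energy average is taken in the linear domain: L_eq = 10·log₁₀[(Σ tᵢ·10^(Lᵢ/10))/T], T = 95 min.
Σ tᵢ·10^(Lᵢ/10) = 5·10^(84/10) + 20·10^(76/10) + 40·10^(92/10) + 30·10^(95/10) = 1.603e+11.
L_eq = 10·log₁₀(1.603e+11/95) = 92.27 dB(A).

92 dB(A)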